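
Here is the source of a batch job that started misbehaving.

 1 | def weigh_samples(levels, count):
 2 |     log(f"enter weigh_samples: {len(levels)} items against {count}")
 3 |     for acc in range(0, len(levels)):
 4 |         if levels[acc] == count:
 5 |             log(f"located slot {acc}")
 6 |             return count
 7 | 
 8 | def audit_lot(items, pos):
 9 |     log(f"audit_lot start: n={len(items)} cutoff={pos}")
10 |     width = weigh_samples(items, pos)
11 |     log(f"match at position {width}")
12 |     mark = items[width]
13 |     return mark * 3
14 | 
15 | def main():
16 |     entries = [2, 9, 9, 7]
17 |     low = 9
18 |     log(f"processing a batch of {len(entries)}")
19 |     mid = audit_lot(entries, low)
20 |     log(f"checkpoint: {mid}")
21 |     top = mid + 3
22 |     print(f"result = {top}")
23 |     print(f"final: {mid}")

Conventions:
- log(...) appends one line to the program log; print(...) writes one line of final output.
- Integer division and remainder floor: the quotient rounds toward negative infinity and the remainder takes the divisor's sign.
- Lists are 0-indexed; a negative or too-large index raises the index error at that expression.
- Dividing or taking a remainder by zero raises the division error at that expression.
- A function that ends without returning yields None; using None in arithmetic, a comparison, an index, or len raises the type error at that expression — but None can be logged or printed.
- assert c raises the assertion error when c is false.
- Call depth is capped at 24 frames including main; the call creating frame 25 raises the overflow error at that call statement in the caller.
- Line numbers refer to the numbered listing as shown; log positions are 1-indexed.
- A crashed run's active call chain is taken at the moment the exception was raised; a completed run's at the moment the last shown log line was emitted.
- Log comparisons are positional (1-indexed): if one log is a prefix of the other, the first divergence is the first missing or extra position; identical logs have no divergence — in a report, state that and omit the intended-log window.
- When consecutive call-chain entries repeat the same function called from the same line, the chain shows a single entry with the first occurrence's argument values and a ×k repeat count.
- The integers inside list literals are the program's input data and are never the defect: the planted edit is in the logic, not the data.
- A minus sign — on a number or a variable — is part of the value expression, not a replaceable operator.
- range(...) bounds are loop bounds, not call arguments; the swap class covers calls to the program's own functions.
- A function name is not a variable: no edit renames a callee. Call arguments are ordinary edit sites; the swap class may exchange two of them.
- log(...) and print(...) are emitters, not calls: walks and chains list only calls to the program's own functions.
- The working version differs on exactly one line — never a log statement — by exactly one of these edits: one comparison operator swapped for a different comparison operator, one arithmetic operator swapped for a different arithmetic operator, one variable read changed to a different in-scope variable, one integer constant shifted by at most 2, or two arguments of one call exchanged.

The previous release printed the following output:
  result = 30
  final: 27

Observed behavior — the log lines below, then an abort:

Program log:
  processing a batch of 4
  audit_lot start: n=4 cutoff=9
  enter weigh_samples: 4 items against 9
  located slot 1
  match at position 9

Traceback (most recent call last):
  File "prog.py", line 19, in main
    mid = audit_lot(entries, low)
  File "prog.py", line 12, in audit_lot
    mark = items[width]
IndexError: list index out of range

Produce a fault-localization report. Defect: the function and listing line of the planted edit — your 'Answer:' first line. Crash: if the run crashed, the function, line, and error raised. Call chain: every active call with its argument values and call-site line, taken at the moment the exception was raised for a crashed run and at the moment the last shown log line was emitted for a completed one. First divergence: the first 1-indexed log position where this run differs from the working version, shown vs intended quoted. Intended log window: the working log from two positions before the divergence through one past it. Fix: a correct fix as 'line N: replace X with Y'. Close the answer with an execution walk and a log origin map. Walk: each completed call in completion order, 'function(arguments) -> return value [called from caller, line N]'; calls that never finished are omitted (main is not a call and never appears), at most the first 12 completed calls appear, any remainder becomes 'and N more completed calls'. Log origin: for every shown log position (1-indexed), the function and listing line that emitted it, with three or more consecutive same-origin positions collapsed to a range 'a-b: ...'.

Answer: the defect is in weigh_samples at line 6.
Core observation: The log first diverges at position 5: the faulty run prints 'match at position 9' where the working version prints 'match at position 1'.
Crash: audit_lot, line 12, IndexError.
Call chain: main -> audit_lot([2, 9, 9, 7], 9) (called at line 19).
First divergence: at position 5 the run shows 'match at position 9' where the working version logs 'match at position 1'.
Intended log window:
  3: enter weigh_samples: 4 items against 9
  4: located slot 1
  5: match at position 1
  6: checkpoint: 27
Execution walk:
  weigh_samples([2, 9, 9, 7], 9) -> 9  [called from audit_lot, line 10]
Log origins:
  1 — main, line 18
  2 — audit_lot, line 9
  3 — weigh_samples, line 2
  4 — weigh_samples, line 5
  5 — audit_lot, line 11
A correct fix: line 6: replace `count` with `acc`.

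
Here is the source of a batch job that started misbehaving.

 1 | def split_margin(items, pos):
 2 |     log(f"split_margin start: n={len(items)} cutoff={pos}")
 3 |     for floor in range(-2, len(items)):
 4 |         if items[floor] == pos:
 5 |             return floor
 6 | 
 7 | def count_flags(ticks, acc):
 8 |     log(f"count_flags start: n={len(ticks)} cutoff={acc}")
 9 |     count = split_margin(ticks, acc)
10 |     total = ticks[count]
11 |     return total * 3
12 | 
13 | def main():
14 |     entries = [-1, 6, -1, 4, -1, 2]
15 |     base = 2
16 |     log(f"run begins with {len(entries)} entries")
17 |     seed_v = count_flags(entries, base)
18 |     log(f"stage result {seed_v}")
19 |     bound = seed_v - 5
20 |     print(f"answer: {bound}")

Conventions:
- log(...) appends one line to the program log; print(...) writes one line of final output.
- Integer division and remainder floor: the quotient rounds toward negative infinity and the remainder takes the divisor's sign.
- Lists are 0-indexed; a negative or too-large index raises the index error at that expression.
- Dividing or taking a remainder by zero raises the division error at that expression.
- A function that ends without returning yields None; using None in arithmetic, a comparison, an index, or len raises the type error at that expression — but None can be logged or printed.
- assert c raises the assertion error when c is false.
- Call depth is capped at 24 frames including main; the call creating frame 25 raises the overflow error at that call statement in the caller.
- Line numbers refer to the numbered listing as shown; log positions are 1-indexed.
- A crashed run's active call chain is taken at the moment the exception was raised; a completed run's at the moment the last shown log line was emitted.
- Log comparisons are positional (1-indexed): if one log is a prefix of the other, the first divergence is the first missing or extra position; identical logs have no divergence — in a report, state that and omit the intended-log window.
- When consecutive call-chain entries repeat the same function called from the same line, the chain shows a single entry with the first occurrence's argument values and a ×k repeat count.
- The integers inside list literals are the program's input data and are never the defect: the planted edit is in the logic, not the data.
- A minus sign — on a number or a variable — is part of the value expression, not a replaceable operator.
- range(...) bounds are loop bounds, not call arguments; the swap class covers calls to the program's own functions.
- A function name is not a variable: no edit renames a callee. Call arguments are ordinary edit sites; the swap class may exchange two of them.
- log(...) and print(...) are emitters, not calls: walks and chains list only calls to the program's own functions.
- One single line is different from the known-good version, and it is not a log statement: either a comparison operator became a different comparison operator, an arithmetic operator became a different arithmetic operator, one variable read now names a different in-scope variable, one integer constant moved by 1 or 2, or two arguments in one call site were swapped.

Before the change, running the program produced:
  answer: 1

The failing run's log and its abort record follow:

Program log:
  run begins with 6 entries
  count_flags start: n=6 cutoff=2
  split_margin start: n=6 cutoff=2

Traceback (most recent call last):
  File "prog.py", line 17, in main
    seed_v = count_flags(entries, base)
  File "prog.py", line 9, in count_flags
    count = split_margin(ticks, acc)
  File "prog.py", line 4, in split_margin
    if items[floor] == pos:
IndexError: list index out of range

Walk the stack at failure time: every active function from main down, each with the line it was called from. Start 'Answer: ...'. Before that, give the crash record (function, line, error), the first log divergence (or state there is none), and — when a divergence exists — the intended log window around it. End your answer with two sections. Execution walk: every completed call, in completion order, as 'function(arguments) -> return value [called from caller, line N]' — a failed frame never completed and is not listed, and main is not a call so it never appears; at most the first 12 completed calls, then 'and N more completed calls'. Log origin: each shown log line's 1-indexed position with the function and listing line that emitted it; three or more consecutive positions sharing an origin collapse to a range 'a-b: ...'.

Answer: main -> count_flags (called at line 17) -> split_margin (called at line 9).
The tell: The faulty run's log stops after 3 lines; the working version's next line would be 'stage result 6'.
Crash: split_margin, line 4, IndexError.
First divergence: position 4 — after 3 matching lines the faulty run goes silent; intended next line 'stage result 6'.
Intended log window:
  2: count_flags start: n=6 cutoff=2
  3: split_margin start: n=6 cutoff=2
  4: stage result 6
Execution walk:
  (no call completed)
Log line origins:
  1: logged in main at line 16
  2: logged in count_flags at line 8
  3: logged in split_margin at line 2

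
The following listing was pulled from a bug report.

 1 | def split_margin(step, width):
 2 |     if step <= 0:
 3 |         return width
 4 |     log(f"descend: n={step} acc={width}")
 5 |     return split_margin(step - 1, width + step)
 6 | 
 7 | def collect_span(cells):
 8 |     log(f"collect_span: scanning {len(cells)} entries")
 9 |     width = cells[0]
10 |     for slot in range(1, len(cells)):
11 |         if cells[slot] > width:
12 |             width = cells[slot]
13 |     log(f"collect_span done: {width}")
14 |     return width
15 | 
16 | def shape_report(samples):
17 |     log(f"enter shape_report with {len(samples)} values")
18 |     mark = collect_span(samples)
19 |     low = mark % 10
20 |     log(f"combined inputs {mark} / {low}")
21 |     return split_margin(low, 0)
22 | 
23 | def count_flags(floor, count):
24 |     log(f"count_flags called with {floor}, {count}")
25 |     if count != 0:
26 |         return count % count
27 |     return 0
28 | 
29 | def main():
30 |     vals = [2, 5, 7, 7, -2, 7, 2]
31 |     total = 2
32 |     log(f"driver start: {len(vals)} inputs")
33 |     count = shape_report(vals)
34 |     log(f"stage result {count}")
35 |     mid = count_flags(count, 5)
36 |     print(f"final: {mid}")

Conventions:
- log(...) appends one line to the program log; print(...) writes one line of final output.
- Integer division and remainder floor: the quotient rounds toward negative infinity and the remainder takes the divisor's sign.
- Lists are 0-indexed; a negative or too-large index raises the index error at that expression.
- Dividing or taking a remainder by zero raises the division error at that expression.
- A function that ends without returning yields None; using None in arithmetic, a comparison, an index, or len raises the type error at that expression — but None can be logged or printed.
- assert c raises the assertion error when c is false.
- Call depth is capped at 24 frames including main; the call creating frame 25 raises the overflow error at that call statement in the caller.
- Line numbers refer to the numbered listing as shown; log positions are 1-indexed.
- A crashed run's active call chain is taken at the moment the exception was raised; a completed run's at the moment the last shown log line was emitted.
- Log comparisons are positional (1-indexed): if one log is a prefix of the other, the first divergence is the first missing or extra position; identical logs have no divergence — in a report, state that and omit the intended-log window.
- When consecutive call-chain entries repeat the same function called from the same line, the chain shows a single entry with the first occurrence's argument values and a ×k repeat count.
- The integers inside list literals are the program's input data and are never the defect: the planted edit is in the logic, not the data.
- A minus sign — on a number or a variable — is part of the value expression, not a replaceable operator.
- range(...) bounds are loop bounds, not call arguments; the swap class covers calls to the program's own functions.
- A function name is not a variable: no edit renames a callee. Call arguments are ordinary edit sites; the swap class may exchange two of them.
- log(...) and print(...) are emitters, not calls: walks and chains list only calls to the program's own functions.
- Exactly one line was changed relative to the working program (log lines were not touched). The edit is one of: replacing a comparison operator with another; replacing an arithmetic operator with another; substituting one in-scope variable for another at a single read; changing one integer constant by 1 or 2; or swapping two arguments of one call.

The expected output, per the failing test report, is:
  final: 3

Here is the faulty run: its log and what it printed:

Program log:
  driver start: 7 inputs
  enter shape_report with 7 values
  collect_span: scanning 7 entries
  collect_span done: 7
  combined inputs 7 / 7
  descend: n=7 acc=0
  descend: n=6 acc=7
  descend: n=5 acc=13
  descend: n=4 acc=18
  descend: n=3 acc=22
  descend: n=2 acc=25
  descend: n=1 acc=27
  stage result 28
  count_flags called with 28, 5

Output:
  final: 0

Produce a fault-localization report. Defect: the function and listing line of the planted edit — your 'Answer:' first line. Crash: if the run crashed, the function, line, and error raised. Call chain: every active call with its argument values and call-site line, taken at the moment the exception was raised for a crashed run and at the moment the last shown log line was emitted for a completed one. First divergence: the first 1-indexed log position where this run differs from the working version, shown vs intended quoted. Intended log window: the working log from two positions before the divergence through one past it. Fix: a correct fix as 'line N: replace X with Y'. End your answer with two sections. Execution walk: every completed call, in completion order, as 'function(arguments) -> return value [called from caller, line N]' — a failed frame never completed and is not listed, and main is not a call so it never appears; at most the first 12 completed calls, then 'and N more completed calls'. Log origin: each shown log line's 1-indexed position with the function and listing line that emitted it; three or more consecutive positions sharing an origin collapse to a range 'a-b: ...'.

Answer: the defect is in count_flags at line 26.
The tell: No log line changed; the fault shows up purely in the output.
Call chain: main -> count_flags(28, 5) (called at line 35).
First divergence: there is none — every log position agrees.
Execution walk:
  collect_span([2, 5, 7, 7, -2, 7, 2]) -> 7  [called from shape_report, line 18]
  split_margin(0, 28) -> 28  [called from split_margin, line 5]
  split_margin(1, 27) -> 28  [called from split_margin, line 5]
  split_margin(2, 25) -> 28  [called from split_margin, line 5]
  split_margin(3, 22) -> 28  [called from split_margin, line 5]
  split_margin(4, 18) -> 28  [called from split_margin, line 5]
  split_margin(5, 13) -> 28  [called from split_margin, line 5]
  split_margin(6, 7) -> 28  [called from split_margin, line 5]
  split_margin(7, 0) -> 28  [called from shape_report, line 21]
  shape_report([2, 5, 7, 7, -2, 7, 2]) -> 28  [called from main, line 33]
  count_flags(28, 5) -> 0  [called from main, line 35]
Log origin:
  1: logged in main at line 32
  2: logged in shape_report at line 17
  3: logged in collect_span at line 8
  4: logged in collect_span at line 13
  5: logged in shape_report at line 20
  6-12: logged in split_margin at line 4
  13: logged in main at line 34
  14: logged in count_flags at line 24
A correct fix: line 26: replace `count % count` with `floor % count`.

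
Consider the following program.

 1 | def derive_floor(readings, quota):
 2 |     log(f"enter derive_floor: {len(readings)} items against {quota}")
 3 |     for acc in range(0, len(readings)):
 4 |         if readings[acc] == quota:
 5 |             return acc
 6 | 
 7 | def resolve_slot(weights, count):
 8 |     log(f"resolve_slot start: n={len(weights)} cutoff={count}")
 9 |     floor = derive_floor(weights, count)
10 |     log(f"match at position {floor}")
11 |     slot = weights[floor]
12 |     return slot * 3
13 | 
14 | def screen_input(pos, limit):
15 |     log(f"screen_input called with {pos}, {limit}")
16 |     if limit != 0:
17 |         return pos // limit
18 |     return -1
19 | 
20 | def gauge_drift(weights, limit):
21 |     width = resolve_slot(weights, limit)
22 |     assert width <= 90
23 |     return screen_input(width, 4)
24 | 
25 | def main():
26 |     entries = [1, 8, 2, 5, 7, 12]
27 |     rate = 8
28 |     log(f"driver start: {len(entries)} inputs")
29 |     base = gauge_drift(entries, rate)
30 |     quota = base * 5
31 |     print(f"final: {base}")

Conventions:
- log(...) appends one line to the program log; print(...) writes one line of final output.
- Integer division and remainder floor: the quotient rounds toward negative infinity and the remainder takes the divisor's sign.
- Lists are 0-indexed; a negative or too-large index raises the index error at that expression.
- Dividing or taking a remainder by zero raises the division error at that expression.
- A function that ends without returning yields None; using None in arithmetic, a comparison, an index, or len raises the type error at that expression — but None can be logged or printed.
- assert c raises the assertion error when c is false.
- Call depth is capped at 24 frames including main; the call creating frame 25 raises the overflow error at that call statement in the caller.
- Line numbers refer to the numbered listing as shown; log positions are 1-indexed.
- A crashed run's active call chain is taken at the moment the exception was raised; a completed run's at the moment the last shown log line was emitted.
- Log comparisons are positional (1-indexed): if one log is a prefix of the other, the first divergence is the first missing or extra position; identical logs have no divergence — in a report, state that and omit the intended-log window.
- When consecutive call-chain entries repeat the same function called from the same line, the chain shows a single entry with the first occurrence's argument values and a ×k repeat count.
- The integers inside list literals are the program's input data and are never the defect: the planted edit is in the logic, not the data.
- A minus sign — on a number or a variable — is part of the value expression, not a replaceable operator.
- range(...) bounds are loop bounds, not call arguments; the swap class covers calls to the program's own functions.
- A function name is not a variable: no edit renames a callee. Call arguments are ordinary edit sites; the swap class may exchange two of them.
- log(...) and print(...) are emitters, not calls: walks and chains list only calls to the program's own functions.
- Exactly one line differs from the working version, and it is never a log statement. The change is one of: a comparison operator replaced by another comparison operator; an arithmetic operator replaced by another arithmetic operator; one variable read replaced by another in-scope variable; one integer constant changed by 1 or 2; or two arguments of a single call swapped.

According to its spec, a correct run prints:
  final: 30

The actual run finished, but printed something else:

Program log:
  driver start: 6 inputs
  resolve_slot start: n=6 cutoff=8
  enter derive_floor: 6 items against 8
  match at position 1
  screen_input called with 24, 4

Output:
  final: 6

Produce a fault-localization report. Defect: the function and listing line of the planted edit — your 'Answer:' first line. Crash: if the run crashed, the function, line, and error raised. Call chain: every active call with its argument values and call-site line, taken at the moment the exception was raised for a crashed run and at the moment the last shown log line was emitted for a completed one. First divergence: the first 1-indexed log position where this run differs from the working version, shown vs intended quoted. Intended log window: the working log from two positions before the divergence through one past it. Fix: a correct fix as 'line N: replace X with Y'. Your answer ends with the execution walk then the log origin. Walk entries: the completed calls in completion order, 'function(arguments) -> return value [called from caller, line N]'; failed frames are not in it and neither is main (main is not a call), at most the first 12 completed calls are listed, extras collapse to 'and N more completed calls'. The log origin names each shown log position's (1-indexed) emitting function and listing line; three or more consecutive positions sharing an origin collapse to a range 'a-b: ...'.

Answer: the defect is in main at line 31.
Key observation: The two runs log identically and part ways only at the printed values.
Call chain: main -> gauge_drift([1, 8, 2, 5, 7, 12], 8) (called at line 29) -> screen_input(24, 4) (called at line 23).
First divergence: none (the log streams are identical).
Execution walk:
  derive_floor([1, 8, 2, 5, 7, 12], 8) -> 1  [called from resolve_slot, line 9]
  resolve_slot([1, 8, 2, 5, 7, 12], 8) -> 24  [called from gauge_drift, line 21]
  screen_input(24, 4) -> 6  [called from gauge_drift, line 23]
  gauge_drift([1, 8, 2, 5, 7, 12], 8) -> 6  [called from main, line 29]
Log line origins:
  1: emitted by main (line 28)
  2: emitted by resolve_slot (line 8)
  3: emitted by derive_floor (line 2)
  4: emitted by resolve_slot (line 10)
  5: emitted by screen_input (line 15)
A correct fix: line 31: replace `base` with `quota`.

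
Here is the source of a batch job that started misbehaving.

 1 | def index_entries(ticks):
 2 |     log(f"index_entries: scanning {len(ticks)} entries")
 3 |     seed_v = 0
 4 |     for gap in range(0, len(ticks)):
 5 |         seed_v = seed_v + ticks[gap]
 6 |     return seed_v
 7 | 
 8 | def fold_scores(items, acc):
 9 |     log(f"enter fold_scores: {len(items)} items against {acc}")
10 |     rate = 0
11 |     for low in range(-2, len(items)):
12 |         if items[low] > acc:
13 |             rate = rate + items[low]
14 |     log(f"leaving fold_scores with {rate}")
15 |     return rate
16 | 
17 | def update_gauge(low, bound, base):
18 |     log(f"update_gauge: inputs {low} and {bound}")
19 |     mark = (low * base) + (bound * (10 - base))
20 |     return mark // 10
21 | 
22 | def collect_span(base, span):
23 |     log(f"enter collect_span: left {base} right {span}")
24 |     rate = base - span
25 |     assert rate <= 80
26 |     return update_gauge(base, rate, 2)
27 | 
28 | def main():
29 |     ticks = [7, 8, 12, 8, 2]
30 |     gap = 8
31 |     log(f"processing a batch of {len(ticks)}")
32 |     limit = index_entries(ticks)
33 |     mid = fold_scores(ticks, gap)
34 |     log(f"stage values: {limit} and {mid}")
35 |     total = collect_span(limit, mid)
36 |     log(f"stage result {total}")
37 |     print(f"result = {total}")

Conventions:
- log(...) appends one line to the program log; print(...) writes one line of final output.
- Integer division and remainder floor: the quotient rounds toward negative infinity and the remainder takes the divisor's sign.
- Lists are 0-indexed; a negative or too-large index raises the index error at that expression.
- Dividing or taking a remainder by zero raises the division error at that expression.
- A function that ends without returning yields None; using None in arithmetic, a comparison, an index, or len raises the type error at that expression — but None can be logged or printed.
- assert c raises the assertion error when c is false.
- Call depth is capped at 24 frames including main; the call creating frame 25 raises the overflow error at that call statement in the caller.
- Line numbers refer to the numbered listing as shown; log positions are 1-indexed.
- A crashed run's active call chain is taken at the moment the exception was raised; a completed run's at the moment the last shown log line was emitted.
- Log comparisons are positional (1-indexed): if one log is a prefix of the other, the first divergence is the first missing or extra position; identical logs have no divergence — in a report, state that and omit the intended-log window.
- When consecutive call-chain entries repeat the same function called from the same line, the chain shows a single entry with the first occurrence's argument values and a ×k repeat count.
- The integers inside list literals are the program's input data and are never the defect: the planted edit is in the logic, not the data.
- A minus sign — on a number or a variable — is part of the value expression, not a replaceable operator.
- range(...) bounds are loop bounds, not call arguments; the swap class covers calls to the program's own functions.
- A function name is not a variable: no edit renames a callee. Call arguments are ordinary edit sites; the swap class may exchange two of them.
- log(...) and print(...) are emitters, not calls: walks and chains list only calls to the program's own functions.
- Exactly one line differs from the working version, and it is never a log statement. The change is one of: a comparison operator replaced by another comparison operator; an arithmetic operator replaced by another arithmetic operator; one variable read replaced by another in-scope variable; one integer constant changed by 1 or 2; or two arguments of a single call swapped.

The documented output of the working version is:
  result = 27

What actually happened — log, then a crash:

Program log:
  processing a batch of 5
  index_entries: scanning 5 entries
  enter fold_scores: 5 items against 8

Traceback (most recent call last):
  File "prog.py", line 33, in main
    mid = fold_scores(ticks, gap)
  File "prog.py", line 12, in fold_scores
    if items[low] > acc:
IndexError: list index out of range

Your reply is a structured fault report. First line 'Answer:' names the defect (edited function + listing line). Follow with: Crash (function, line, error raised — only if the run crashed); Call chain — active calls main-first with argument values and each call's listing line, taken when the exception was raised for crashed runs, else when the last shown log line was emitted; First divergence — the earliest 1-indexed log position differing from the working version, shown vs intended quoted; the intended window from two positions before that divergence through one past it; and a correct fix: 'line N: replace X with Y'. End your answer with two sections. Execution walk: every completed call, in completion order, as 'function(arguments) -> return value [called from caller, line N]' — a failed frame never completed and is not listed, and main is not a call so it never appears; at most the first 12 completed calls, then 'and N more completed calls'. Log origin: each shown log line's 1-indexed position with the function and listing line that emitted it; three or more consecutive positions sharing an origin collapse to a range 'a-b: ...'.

Answer: the defect is in fold_scores at line 11.
Key fact: After 3 matching log lines the faulty run goes silent, while the working version continues with 'leaving fold_scores with 12'.
Crash: fold_scores, line 12, IndexError.
Call chain: main -> fold_scores([7, 8, 12, 8, 2], 8) (called at line 33).
First divergence: position 4; the shown log stops at 3 lines while the working version next logs 'leaving fold_scores with 12'.
Intended log window:
  2: index_entries: scanning 5 entries
  3: enter fold_scores: 5 items against 8
  4: leaving fold_scores with 12
  5: stage values: 37 and 12
Execution walk:
  index_entries([7, 8, 12, 8, 2]) -> 37  [called from main, line 32]
Log origins:
  1: from main, line 31
  2: from index_entries, line 2
  3: from fold_scores, line 9
A correct fix: line 11: replace `-2` with `0`.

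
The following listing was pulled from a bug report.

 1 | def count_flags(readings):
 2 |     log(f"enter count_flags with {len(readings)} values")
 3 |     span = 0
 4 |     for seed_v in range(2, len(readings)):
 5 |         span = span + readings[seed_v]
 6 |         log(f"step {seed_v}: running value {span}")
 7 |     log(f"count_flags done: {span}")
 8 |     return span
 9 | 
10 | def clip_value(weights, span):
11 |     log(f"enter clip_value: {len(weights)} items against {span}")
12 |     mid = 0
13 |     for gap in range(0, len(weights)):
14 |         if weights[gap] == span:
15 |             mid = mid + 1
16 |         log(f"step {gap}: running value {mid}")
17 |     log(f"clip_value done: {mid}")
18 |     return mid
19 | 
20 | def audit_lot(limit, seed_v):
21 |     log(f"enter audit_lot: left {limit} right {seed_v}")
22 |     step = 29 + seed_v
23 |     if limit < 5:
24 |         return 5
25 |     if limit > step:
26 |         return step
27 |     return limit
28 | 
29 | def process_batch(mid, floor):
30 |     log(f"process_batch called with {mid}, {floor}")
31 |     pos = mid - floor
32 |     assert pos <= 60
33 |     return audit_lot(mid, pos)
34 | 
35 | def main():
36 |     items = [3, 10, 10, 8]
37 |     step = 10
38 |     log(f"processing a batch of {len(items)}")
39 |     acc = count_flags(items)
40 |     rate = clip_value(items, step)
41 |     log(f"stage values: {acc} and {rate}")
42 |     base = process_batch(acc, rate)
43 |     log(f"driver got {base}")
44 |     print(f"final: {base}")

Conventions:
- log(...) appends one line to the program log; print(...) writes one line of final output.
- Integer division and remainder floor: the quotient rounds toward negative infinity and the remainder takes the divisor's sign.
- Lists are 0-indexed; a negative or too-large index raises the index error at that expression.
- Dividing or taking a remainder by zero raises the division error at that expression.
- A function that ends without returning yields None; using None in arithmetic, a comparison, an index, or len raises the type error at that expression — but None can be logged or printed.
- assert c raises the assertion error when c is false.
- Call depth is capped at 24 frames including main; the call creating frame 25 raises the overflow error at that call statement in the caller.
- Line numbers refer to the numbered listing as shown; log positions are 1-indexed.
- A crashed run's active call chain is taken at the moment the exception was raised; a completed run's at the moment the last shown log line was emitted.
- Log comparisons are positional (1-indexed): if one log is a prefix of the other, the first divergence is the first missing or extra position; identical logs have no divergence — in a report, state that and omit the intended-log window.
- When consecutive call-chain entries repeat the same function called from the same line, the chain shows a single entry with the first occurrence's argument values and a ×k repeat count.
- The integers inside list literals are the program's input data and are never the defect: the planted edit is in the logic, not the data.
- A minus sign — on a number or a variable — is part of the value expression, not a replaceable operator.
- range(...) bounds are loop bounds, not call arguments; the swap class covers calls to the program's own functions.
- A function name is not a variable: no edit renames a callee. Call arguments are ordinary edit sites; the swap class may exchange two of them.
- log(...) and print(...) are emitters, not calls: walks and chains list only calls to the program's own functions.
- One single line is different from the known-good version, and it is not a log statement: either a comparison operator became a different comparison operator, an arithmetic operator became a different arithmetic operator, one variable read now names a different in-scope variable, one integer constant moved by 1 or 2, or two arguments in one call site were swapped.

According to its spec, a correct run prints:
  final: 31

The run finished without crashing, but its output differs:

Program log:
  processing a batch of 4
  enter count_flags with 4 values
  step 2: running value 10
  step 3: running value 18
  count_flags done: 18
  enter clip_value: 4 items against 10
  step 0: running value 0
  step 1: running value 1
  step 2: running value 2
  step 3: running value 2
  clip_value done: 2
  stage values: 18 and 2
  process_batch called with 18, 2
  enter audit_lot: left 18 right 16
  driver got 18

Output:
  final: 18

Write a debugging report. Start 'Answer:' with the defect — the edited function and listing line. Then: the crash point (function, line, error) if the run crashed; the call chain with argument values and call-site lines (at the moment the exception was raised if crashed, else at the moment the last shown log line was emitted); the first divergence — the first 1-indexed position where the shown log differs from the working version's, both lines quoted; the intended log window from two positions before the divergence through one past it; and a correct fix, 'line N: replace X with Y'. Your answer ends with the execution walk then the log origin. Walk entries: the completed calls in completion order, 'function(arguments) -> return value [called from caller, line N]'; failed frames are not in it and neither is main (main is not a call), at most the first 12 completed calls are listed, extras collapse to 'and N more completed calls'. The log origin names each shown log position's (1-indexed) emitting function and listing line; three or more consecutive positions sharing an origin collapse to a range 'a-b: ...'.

Answer: the defect is in count_flags at line 4.
Key fact: Log line 3 is where behavior first shows: 'step 2: running value 10' appears instead of 'step 0: running value 3'.
Call chain: main.
First divergence: position 3; shown 'step 2: running value 10' vs intended 'step 0: running value 3'.
Intended log window:
  1: processing a batch of 4
  2: enter count_flags with 4 values
  3: step 0: running value 3
  4: step 1: running value 13
Execution walk:
  count_flags([3, 10, 10, 8]) -> 18  [called from main, line 39]
  clip_value([3, 10, 10, 8], 10) -> 2  [called from main, line 40]
  audit_lot(18, 16) -> 18  [called from process_batch, line 33]
  process_batch(18, 2) -> 18  [called from main, line 42]
Log origins:
  1: logged in main at line 38
  2: logged in count_flags at line 2
  3: logged in count_flags at line 6
  4: logged in count_flags at line 6
  5: logged in count_flags at line 7
  6: logged in clip_value at line 11
  7-10: logged in clip_value at line 16
  11: logged in clip_value at line 17
  12: logged in main at line 41
  13: logged in process_batch at line 30
  14: logged in audit_lot at line 21
  15: logged in main at line 43
A correct fix: line 4: replace `2` with `0`.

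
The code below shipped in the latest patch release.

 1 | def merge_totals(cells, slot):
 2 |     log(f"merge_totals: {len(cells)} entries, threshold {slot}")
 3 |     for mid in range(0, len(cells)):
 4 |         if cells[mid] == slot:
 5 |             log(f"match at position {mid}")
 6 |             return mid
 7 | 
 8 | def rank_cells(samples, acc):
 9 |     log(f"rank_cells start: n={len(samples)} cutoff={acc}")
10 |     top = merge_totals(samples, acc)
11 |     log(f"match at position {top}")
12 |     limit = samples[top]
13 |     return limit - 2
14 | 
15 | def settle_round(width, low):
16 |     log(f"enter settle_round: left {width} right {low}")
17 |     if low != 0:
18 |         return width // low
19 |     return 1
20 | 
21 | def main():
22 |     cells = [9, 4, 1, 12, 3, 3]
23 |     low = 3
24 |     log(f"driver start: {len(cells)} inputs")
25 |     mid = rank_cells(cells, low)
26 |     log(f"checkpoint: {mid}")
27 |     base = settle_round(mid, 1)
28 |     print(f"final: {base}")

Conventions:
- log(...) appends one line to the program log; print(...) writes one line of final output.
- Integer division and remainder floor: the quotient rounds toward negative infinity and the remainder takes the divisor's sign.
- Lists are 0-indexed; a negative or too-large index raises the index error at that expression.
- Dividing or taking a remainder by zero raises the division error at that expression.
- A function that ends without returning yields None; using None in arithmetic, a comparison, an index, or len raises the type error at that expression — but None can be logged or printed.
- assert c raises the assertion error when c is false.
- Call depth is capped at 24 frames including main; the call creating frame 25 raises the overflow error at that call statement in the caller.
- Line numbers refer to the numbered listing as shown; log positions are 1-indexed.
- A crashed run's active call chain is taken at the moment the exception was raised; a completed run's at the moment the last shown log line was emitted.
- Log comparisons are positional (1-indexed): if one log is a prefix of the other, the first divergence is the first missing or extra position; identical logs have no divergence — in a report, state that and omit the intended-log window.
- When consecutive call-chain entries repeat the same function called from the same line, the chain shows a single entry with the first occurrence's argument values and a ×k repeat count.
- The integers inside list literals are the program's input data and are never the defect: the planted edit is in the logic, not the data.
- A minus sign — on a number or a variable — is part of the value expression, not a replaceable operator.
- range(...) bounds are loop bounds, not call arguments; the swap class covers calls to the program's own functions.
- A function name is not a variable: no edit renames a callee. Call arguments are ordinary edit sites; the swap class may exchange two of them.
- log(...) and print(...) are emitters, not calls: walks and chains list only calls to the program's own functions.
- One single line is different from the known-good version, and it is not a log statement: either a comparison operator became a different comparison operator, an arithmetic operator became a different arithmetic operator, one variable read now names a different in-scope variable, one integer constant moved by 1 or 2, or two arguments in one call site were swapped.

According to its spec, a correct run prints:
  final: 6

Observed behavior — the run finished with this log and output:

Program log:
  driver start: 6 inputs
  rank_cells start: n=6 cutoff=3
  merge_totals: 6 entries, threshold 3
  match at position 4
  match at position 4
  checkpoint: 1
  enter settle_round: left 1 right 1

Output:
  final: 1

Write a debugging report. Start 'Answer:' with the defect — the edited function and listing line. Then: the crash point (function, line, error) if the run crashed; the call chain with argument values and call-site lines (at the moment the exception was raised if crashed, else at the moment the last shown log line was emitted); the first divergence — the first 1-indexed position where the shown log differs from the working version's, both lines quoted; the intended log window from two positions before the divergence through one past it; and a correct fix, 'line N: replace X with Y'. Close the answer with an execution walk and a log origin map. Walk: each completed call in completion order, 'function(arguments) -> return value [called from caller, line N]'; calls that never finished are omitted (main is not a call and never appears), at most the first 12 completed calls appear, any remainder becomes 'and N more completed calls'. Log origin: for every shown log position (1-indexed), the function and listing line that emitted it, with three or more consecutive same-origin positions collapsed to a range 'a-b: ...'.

Answer: the defect is in rank_cells at line 13.
The tell: The earliest visible damage is log position 6 — 'checkpoint: 1' rather than the intended 'checkpoint: 6'.
Call chain: main -> settle_round(1, 1) (called at line 27).
First divergence: at position 6 the run shows 'checkpoint: 1' where the working version logs 'checkpoint: 6'.
Intended log window:
  4: match at position 4
  5: match at position 4
  6: checkpoint: 6
  7: enter settle_round: left 6 right 1
Execution walk:
  merge_totals([9, 4, 1, 12, 3, 3], 3) -> 4  [called from rank_cells, line 10]
  rank_cells([9, 4, 1, 12, 3, 3], 3) -> 1  [called from main, line 25]
  settle_round(1, 1) -> 1  [called from main, line 27]
Origin of each log line:
  1: emitted by main (line 24)
  2: emitted by rank_cells (line 9)
  3: emitted by merge_totals (line 2)
  4: emitted by merge_totals (line 5)
  5: emitted by rank_cells (line 11)
  6: emitted by main (line 26)
  7: emitted by settle_round (line 16)
A correct fix: line 13: replace `-` with `*`.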